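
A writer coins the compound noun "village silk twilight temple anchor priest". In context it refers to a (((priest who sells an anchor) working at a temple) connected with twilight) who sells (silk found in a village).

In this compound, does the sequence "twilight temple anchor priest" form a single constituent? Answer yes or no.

yes

The paraphrase groups the words so that "twilight temple anchor priest" is one unit: it corresponds to a single parenthesized sub-phrase.
The full structure is [[village silk] [twilight [temple [anchor priest]]]], in which [twilight temple anchor priest] is a constituent.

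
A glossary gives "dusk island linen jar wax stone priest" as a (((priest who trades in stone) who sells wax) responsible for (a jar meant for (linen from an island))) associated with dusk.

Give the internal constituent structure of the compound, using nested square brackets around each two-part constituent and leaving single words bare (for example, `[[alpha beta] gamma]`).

Whole compound: head "priest" (specifically "island linen jar wax stone priest"), modifier "dusk".
"island linen jar wax stone priest" → head "priest" (specifically "wax stone priest"), modifier "island linen jar".
"island linen jar" → head "jar", modifier "island linen".
"island linen" → head "linen", modifier "island".
"wax stone priest" → head "priest" (specifically "stone priest"), modifier "wax".
"stone priest" → head "priest", modifier "stone".
Assembled: [dusk [[[island linen] jar] [wax [stone priest]]]].

[dusk [[[island linen] jar] [wax [stone priest]]]]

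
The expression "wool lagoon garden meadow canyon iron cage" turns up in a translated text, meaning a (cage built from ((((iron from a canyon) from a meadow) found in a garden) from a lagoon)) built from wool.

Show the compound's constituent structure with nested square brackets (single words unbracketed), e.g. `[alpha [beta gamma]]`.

Whole compound: head "cage" (specifically "lagoon garden meadow canyon iron cage"), modifier "wool".
Within "lagoon garden meadow canyon iron cage", the head is "cage" and the modifier is "lagoon garden meadow canyon iron".
Within "lagoon garden meadow canyon iron", the head is "iron" (specifically "garden meadow canyon iron") and the modifier is "lagoon".
Within "garden meadow canyon iron", the head is "iron" (specifically "meadow canyon iron") and the modifier is "garden".
Within "meadow canyon iron", the head is "iron" (specifically "canyon iron") and the modifier is "meadow".
Within "canyon iron", the head is "iron" and the modifier is "canyon".
So the structure is [wool [[lagoon [garden [meadow [canyon iron]]]] cage]].

[wool [[lagoon [garden [meadow [canyon iron]]]] cage]]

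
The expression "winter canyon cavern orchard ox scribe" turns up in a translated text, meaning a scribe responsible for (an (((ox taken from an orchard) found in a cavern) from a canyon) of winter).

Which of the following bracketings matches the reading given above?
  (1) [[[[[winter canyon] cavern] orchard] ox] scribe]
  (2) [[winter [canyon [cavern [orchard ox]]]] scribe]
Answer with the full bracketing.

[[winter [canyon [cavern [orchard ox]]]] scribe]

The paraphrase's head is the "scribe" part ("scribe"); its modifier is "winter canyon cavern orchard ox".
That top-level split, carried through the inner groups, gives [[winter [canyon [cavern [orchard ox]]]] scribe].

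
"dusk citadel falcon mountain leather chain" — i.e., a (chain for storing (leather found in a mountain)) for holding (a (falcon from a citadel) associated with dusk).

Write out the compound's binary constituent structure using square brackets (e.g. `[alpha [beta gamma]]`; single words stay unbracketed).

[[dusk [citadel falcon]] [[mountain leather] chain]]

Whole compound: head "chain" (specifically "mountain leather chain"), modifier "dusk citadel falcon".
Within "dusk citadel falcon", the head is "falcon" (specifically "citadel falcon") and the modifier is "dusk".
Within "citadel falcon", the head is "falcon" and the modifier is "citadel".
Within "mountain leather chain", the head is "chain" and the modifier is "mountain leather".
Within "mountain leather", the head is "leather" and the modifier is "mountain".
Assembled: [[dusk [citadel falcon]] [[mountain leather] chain]].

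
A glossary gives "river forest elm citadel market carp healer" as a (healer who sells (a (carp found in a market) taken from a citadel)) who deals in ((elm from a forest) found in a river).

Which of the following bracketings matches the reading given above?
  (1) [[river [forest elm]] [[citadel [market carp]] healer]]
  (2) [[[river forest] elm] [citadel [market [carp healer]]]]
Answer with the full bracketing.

The paraphrase's head is the "healer" part ("citadel market carp healer"); its modifier is "river forest elm".
That top-level split, carried through the inner groups, gives [[river [forest elm]] [[citadel [market carp]] healer]].

[[river [forest elm]] [[citadel [market carp]] healer]]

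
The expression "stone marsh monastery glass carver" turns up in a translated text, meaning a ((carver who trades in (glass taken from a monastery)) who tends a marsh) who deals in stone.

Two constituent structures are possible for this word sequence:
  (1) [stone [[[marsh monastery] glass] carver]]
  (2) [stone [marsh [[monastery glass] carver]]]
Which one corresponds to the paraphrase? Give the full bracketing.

[stone [marsh [[monastery glass] carver]]]

The paraphrase's head is the "carver" part ("marsh monastery glass carver"); its modifier is "stone".
That top-level split, carried through the inner groups, gives [stone [marsh [[monastery glass] carver]]].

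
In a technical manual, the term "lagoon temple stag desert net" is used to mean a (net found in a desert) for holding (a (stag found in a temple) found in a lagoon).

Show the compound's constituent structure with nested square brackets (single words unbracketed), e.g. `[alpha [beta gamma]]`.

[[lagoon [temple stag]] [desert net]]

The outermost head in the paraphrase is "net" (specifically "desert net"), modified by "lagoon temple stag".
Within "lagoon temple stag", the head is "stag" (specifically "temple stag") and the modifier is "lagoon".
Within "temple stag", the head is "stag" and the modifier is "temple".
Within "desert net", the head is "net" and the modifier is "desert".
So the structure is [[lagoon [temple stag]] [desert net]].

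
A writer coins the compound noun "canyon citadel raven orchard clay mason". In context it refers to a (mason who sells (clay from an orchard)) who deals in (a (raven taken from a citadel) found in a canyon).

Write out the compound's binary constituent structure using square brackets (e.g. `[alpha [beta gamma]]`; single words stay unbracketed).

[[canyon [citadel raven]] [[orchard clay] mason]]

Whole compound: head "mason" (specifically "orchard clay mason"), modifier "canyon citadel raven".
Within "canyon citadel raven", the head is "raven" (specifically "citadel raven") and the modifier is "canyon".
Within "citadel raven", the head is "raven" and the modifier is "citadel".
Within "orchard clay mason", the head is "mason" and the modifier is "orchard clay".
Within "orchard clay", the head is "clay" and the modifier is "orchard".
Assembled: [[canyon [citadel raven]] [[orchard clay] mason]].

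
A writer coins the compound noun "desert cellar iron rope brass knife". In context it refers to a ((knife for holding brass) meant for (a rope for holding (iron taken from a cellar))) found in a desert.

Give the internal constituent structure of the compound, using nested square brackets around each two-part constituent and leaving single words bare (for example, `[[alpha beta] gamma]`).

[desert [[[cellar iron] rope] [brass knife]]]

At the top level: head "knife" (specifically "cellar iron rope brass knife"); modifier "desert".
Inside "cellar iron rope brass knife": head "knife" (specifically "brass knife"), modifier "cellar iron rope".
Inside "cellar iron rope": head "rope", modifier "cellar iron".
Inside "cellar iron": head "iron", modifier "cellar".
Inside "brass knife": head "knife", modifier "brass".
Putting it together: [desert [[[cellar iron] rope] [brass knife]]].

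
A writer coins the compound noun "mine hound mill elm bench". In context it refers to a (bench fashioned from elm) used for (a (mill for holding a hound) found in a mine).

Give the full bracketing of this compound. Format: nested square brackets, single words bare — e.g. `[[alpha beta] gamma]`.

The outermost head in the paraphrase is "bench" (specifically "elm bench"), modified by "mine hound mill".
"mine hound mill" → head "mill" (specifically "hound mill"), modifier "mine".
"hound mill" → head "mill", modifier "hound".
"elm bench" → head "bench", modifier "elm".
Assembled: [[mine [hound mill]] [elm bench]].

[[mine [hound mill]] [elm bench]]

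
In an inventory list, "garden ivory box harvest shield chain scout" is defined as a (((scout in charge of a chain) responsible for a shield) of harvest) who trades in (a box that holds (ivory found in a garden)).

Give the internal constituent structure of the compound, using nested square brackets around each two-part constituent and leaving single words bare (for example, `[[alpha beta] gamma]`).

[[[garden ivory] box] [harvest [shield [chain scout]]]]

The outermost head in the paraphrase is "scout" (specifically "harvest shield chain scout"), modified by "garden ivory box".
Within "garden ivory box", the head is "box" and the modifier is "garden ivory".
Within "garden ivory", the head is "ivory" and the modifier is "garden".
Within "harvest shield chain scout", the head is "scout" (specifically "shield chain scout") and the modifier is "harvest".
Within "shield chain scout", the head is "scout" (specifically "chain scout") and the modifier is "shield".
Within "chain scout", the head is "scout" and the modifier is "chain".
Assembled: [[[garden ivory] box] [harvest [shield [chain scout]]]].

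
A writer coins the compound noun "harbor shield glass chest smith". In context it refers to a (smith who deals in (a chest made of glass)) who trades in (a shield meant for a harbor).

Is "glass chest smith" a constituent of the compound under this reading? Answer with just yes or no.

The paraphrase groups the words so that "glass chest smith" is one unit: it corresponds to a single parenthesized sub-phrase.
The full structure is [[harbor shield] [[glass chest] smith]], in which [glass chest smith] is a constituent.

yes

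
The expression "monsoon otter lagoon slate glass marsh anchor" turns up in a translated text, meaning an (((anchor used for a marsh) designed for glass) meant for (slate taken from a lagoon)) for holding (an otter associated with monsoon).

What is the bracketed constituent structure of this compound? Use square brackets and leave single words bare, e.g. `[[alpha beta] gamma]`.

[[monsoon otter] [[lagoon slate] [glass [marsh anchor]]]]

Whole compound: head "anchor" (specifically "lagoon slate glass marsh anchor"), modifier "monsoon otter".
"monsoon otter" → head "otter", modifier "monsoon".
"lagoon slate glass marsh anchor" → head "anchor" (specifically "glass marsh anchor"), modifier "lagoon slate".
"lagoon slate" → head "slate", modifier "lagoon".
"glass marsh anchor" → head "anchor" (specifically "marsh anchor"), modifier "glass".
"marsh anchor" → head "anchor", modifier "marsh".
Assembled: [[monsoon otter] [[lagoon slate] [glass [marsh anchor]]]].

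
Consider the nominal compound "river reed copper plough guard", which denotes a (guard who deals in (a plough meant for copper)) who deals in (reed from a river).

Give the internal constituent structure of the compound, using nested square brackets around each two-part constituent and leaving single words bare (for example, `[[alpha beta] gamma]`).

[[river reed] [[copper plough] guard]]

Overall it is a kind of guard (specifically "copper plough guard"); the modifier is "river reed".
"river reed" → head "reed", modifier "river".
"copper plough guard" → head "guard", modifier "copper plough".
"copper plough" → head "plough", modifier "copper".
So the structure is [[river reed] [[copper plough] guard]].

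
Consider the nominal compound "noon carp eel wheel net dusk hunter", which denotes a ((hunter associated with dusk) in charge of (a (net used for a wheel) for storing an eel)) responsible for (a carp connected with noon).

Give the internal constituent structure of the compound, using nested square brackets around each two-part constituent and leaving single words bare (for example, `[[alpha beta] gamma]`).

Whole compound: head "hunter" (specifically "eel wheel net dusk hunter"), modifier "noon carp".
"noon carp" → head "carp", modifier "noon".
"eel wheel net dusk hunter" → head "hunter" (specifically "dusk hunter"), modifier "eel wheel net".
"eel wheel net" → head "net" (specifically "wheel net"), modifier "eel".
"wheel net" → head "net", modifier "wheel".
"dusk hunter" → head "hunter", modifier "dusk".
So the structure is [[noon carp] [[eel [wheel net]] [dusk hunter]]].

[[noon carp] [[eel [wheel net]] [dusk hunter]]]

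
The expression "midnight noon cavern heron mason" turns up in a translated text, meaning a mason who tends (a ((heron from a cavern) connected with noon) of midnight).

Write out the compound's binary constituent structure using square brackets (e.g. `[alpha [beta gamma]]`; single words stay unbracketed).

[[midnight [noon [cavern heron]]] mason]

The outermost head in the paraphrase is "mason", modified by "midnight noon cavern heron".
"midnight noon cavern heron" → head "heron" (specifically "noon cavern heron"), modifier "midnight".
"noon cavern heron" → head "heron" (specifically "cavern heron"), modifier "noon".
"cavern heron" → head "heron", modifier "cavern".
Assembled: [[midnight [noon [cavern heron]]] mason].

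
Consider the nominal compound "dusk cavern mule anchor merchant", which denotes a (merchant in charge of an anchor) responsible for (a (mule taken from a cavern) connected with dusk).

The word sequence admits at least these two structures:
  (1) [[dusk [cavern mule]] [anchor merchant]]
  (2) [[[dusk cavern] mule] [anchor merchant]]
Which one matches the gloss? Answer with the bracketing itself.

The paraphrase's head is the "merchant" part ("anchor merchant"); its modifier is "dusk cavern mule".
That top-level split, carried through the inner groups, gives [[dusk [cavern mule]] [anchor merchant]].

[[dusk [cavern mule]] [anchor merchant]]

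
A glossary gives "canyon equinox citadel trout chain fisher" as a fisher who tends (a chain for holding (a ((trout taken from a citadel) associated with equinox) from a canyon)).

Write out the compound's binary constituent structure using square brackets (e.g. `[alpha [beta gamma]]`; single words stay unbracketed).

[[[canyon [equinox [citadel trout]]] chain] fisher]

Whole compound: head "fisher", modifier "canyon equinox citadel trout chain".
"canyon equinox citadel trout chain" → head "chain", modifier "canyon equinox citadel trout".
"canyon equinox citadel trout" → head "trout" (specifically "equinox citadel trout"), modifier "canyon".
"equinox citadel trout" → head "trout" (specifically "citadel trout"), modifier "equinox".
"citadel trout" → head "trout", modifier "citadel".
So the structure is [[[canyon [equinox [citadel trout]]] chain] fisher].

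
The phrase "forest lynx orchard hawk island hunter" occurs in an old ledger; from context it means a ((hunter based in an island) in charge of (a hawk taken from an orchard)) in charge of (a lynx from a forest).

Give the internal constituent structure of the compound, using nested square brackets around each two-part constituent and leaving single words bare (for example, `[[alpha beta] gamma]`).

[[forest lynx] [[orchard hawk] [island hunter]]]

At the top level: head "hunter" (specifically "orchard hawk island hunter"); modifier "forest lynx".
Inside "forest lynx": head "lynx", modifier "forest".
Inside "orchard hawk island hunter": head "hunter" (specifically "island hunter"), modifier "orchard hawk".
Inside "orchard hawk": head "hawk", modifier "orchard".
Inside "island hunter": head "hunter", modifier "island".
So the structure is [[forest lynx] [[orchard hawk] [island hunter]]].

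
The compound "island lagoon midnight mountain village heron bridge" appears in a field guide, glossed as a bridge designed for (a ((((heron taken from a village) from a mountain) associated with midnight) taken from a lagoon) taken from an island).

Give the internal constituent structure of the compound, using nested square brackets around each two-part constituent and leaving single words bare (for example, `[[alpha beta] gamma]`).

[[island [lagoon [midnight [mountain [village heron]]]]] bridge]

Overall it is a kind of bridge; the modifier is "island lagoon midnight mountain village heron".
"island lagoon midnight mountain village heron" → head "heron" (specifically "lagoon midnight mountain village heron"), modifier "island".
"lagoon midnight mountain village heron" → head "heron" (specifically "midnight mountain village heron"), modifier "lagoon".
"midnight mountain village heron" → head "heron" (specifically "mountain village heron"), modifier "midnight".
"mountain village heron" → head "heron" (specifically "village heron"), modifier "mountain".
"village heron" → head "heron", modifier "village".
So the structure is [[island [lagoon [midnight [mountain [village heron]]]]] bridge].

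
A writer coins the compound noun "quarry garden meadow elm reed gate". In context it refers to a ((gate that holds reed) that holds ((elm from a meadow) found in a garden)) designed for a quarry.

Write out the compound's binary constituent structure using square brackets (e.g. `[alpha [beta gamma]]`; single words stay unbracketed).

Whole compound: head "gate" (specifically "garden meadow elm reed gate"), modifier "quarry".
"garden meadow elm reed gate" → head "gate" (specifically "reed gate"), modifier "garden meadow elm".
"garden meadow elm" → head "elm" (specifically "meadow elm"), modifier "garden".
"meadow elm" → head "elm", modifier "meadow".
"reed gate" → head "gate", modifier "reed".
Putting it together: [quarry [[garden [meadow elm]] [reed gate]]].

[quarry [[garden [meadow elm]] [reed gate]]]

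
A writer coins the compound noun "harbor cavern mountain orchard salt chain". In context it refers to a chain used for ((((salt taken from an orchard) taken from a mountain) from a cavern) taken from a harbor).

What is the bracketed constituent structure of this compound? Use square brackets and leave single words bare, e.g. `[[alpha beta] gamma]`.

Overall it is a kind of chain; the modifier is "harbor cavern mountain orchard salt".
Within "harbor cavern mountain orchard salt", the head is "salt" (specifically "cavern mountain orchard salt") and the modifier is "harbor".
Within "cavern mountain orchard salt", the head is "salt" (specifically "mountain orchard salt") and the modifier is "cavern".
Within "mountain orchard salt", the head is "salt" (specifically "orchard salt") and the modifier is "mountain".
Within "orchard salt", the head is "salt" and the modifier is "orchard".
Putting it together: [[harbor [cavern [mountain [orchard salt]]]] chain].

[[harbor [cavern [mountain [orchard salt]]]] chain]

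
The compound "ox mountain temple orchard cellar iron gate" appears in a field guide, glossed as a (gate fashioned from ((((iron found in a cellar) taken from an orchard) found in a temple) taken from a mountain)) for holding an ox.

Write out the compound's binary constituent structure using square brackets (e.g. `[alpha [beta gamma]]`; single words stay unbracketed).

[ox [[mountain [temple [orchard [cellar iron]]]] gate]]

The outermost head in the paraphrase is "gate" (specifically "mountain temple orchard cellar iron gate"), modified by "ox".
Inside "mountain temple orchard cellar iron gate": head "gate", modifier "mountain temple orchard cellar iron".
Inside "mountain temple orchard cellar iron": head "iron" (specifically "temple orchard cellar iron"), modifier "mountain".
Inside "temple orchard cellar iron": head "iron" (specifically "orchard cellar iron"), modifier "temple".
Inside "orchard cellar iron": head "iron" (specifically "cellar iron"), modifier "orchard".
Inside "cellar iron": head "iron", modifier "cellar".
Assembled: [ox [[mountain [temple [orchard [cellar iron]]]] gate]].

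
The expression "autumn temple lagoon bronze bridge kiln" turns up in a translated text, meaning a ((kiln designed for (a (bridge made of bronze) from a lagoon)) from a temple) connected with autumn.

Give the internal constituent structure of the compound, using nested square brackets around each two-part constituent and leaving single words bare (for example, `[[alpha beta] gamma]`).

Whole compound: head "kiln" (specifically "temple lagoon bronze bridge kiln"), modifier "autumn".
"temple lagoon bronze bridge kiln" → head "kiln" (specifically "lagoon bronze bridge kiln"), modifier "temple".
"lagoon bronze bridge kiln" → head "kiln", modifier "lagoon bronze bridge".
"lagoon bronze bridge" → head "bridge" (specifically "bronze bridge"), modifier "lagoon".
"bronze bridge" → head "bridge", modifier "bronze".
So the structure is [autumn [temple [[lagoon [bronze bridge]] kiln]]].

[autumn [temple [[lagoon [bronze bridge]] kiln]]]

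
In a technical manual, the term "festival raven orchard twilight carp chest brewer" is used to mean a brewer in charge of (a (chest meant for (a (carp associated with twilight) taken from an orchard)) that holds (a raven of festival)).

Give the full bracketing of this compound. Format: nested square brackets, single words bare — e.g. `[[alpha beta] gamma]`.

Overall it is a kind of brewer; the modifier is "festival raven orchard twilight carp chest".
"festival raven orchard twilight carp chest" → head "chest" (specifically "orchard twilight carp chest"), modifier "festival raven".
"festival raven" → head "raven", modifier "festival".
"orchard twilight carp chest" → head "chest", modifier "orchard twilight carp".
"orchard twilight carp" → head "carp" (specifically "twilight carp"), modifier "orchard".
"twilight carp" → head "carp", modifier "twilight".
Assembled: [[[festival raven] [[orchard [twilight carp]] chest]] brewer].

[[[festival raven] [[orchard [twilight carp]] chest]] brewer]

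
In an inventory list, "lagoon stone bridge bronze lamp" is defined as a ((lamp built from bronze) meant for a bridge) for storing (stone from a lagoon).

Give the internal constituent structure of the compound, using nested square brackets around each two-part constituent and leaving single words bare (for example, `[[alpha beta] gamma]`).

The outermost head in the paraphrase is "lamp" (specifically "bridge bronze lamp"), modified by "lagoon stone".
Inside "lagoon stone": head "stone", modifier "lagoon".
Inside "bridge bronze lamp": head "lamp" (specifically "bronze lamp"), modifier "bridge".
Inside "bronze lamp": head "lamp", modifier "bronze".
So the structure is [[lagoon stone] [bridge [bronze lamp]]].

[[lagoon stone] [bridge [bronze lamp]]]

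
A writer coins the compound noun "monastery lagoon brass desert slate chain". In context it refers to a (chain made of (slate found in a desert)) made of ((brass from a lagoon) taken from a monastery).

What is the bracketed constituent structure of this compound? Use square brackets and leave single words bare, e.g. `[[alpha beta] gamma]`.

[[monastery [lagoon brass]] [[desert slate] chain]]

The outermost head in the paraphrase is "chain" (specifically "desert slate chain"), modified by "monastery lagoon brass".
Within "monastery lagoon brass", the head is "brass" (specifically "lagoon brass") and the modifier is "monastery".
Within "lagoon brass", the head is "brass" and the modifier is "lagoon".
Within "desert slate chain", the head is "chain" and the modifier is "desert slate".
Within "desert slate", the head is "slate" and the modifier is "desert".
Assembled: [[monastery [lagoon brass]] [[desert slate] chain]].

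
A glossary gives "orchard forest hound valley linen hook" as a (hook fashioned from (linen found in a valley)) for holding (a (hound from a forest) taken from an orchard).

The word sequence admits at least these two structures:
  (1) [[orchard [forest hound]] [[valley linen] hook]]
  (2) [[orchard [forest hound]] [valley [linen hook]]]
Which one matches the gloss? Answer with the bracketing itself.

[[orchard [forest hound]] [[valley linen] hook]]

The paraphrase's head is the "hook" part ("valley linen hook"); its modifier is "orchard forest hound".
That top-level split, carried through the inner groups, gives [[orchard [forest hound]] [[valley linen] hook]].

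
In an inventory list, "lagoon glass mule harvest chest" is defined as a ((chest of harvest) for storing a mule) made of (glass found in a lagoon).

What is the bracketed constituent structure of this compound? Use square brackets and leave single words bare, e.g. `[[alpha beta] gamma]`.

Overall it is a kind of chest (specifically "mule harvest chest"); the modifier is "lagoon glass".
"lagoon glass" → head "glass", modifier "lagoon".
"mule harvest chest" → head "chest" (specifically "harvest chest"), modifier "mule".
"harvest chest" → head "chest", modifier "harvest".
Putting it together: [[lagoon glass] [mule [harvest chest]]].

[[lagoon glass] [mule [harvest chest]]]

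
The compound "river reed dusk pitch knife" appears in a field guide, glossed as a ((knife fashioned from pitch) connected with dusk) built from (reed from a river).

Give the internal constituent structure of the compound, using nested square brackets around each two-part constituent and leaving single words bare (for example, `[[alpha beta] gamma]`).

[[river reed] [dusk [pitch knife]]]

Whole compound: head "knife" (specifically "dusk pitch knife"), modifier "river reed".
Inside "river reed": head "reed", modifier "river".
Inside "dusk pitch knife": head "knife" (specifically "pitch knife"), modifier "dusk".
Inside "pitch knife": head "knife", modifier "pitch".
So the structure is [[river reed] [dusk [pitch knife]]].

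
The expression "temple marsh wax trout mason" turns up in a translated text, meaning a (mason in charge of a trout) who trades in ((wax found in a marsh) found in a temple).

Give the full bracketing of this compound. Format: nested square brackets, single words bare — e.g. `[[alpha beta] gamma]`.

[[temple [marsh wax]] [trout mason]]

Overall it is a kind of mason (specifically "trout mason"); the modifier is "temple marsh wax".
Within "temple marsh wax", the head is "wax" (specifically "marsh wax") and the modifier is "temple".
Within "marsh wax", the head is "wax" and the modifier is "marsh".
Within "trout mason", the head is "mason" and the modifier is "trout".
So the structure is [[temple [marsh wax]] [trout mason]].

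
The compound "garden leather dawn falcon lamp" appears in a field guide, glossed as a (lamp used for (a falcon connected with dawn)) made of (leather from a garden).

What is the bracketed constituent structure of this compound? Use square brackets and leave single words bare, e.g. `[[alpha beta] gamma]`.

[[garden leather] [[dawn falcon] lamp]]

At the top level: head "lamp" (specifically "dawn falcon lamp"); modifier "garden leather".
Inside "garden leather": head "leather", modifier "garden".
Inside "dawn falcon lamp": head "lamp", modifier "dawn falcon".
Inside "dawn falcon": head "falcon", modifier "dawn".
Assembled: [[garden leather] [[dawn falcon] lamp]].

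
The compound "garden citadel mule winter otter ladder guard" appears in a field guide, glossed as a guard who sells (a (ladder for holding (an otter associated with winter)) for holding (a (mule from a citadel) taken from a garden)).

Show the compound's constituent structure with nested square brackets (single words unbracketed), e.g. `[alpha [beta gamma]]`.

[[[garden [citadel mule]] [[winter otter] ladder]] guard]

Whole compound: head "guard", modifier "garden citadel mule winter otter ladder".
Within "garden citadel mule winter otter ladder", the head is "ladder" (specifically "winter otter ladder") and the modifier is "garden citadel mule".
Within "garden citadel mule", the head is "mule" (specifically "citadel mule") and the modifier is "garden".
Within "citadel mule", the head is "mule" and the modifier is "citadel".
Within "winter otter ladder", the head is "ladder" and the modifier is "winter otter".
Within "winter otter", the head is "otter" and the modifier is "winter".
Putting it together: [[[garden [citadel mule]] [[winter otter] ladder]] guard].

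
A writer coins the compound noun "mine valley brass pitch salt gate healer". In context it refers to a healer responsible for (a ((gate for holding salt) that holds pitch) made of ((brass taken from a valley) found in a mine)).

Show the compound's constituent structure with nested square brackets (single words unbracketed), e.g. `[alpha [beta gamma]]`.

Overall it is a kind of healer; the modifier is "mine valley brass pitch salt gate".
Inside "mine valley brass pitch salt gate": head "gate" (specifically "pitch salt gate"), modifier "mine valley brass".
Inside "mine valley brass": head "brass" (specifically "valley brass"), modifier "mine".
Inside "valley brass": head "brass", modifier "valley".
Inside "pitch salt gate": head "gate" (specifically "salt gate"), modifier "pitch".
Inside "salt gate": head "gate", modifier "salt".
So the structure is [[[mine [valley brass]] [pitch [salt gate]]] healer].

[[[mine [valley brass]] [pitch [salt gate]]] healer]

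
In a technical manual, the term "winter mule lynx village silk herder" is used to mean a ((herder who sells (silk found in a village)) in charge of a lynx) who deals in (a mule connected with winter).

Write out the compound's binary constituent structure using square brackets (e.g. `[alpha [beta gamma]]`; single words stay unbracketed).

[[winter mule] [lynx [[village silk] herder]]]

The outermost head in the paraphrase is "herder" (specifically "lynx village silk herder"), modified by "winter mule".
Inside "winter mule": head "mule", modifier "winter".
Inside "lynx village silk herder": head "herder" (specifically "village silk herder"), modifier "lynx".
Inside "village silk herder": head "herder", modifier "village silk".
Inside "village silk": head "silk", modifier "village".
So the structure is [[winter mule] [lynx [[village silk] herder]]].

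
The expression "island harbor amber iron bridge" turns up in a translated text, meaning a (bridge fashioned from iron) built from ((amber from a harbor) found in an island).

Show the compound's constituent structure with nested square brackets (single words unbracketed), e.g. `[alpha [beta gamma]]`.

The outermost head in the paraphrase is "bridge" (specifically "iron bridge"), modified by "island harbor amber".
Within "island harbor amber", the head is "amber" (specifically "harbor amber") and the modifier is "island".
Within "harbor amber", the head is "amber" and the modifier is "harbor".
Within "iron bridge", the head is "bridge" and the modifier is "iron".
Assembled: [[island [harbor amber]] [iron bridge]].

[[island [harbor amber]] [iron bridge]]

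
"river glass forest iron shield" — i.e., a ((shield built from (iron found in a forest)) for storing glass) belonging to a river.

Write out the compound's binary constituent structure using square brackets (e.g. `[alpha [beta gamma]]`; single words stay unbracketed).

The outermost head in the paraphrase is "shield" (specifically "glass forest iron shield"), modified by "river".
Within "glass forest iron shield", the head is "shield" (specifically "forest iron shield") and the modifier is "glass".
Within "forest iron shield", the head is "shield" and the modifier is "forest iron".
Within "forest iron", the head is "iron" and the modifier is "forest".
Putting it together: [river [glass [[forest iron] shield]]].

[river [glass [[forest iron] shield]]]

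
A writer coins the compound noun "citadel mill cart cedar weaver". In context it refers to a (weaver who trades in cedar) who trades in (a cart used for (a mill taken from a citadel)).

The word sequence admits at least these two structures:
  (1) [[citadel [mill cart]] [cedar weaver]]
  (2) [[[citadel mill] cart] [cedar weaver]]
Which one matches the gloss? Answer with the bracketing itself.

[[[citadel mill] cart] [cedar weaver]]

The paraphrase's head is the "weaver" part ("cedar weaver"); its modifier is "citadel mill cart".
That top-level split, carried through the inner groups, gives [[[citadel mill] cart] [cedar weaver]].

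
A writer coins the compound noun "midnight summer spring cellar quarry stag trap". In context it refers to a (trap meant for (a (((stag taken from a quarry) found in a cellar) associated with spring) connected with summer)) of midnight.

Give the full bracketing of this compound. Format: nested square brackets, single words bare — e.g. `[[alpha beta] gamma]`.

Overall it is a kind of trap (specifically "summer spring cellar quarry stag trap"); the modifier is "midnight".
Inside "summer spring cellar quarry stag trap": head "trap", modifier "summer spring cellar quarry stag".
Inside "summer spring cellar quarry stag": head "stag" (specifically "spring cellar quarry stag"), modifier "summer".
Inside "spring cellar quarry stag": head "stag" (specifically "cellar quarry stag"), modifier "spring".
Inside "cellar quarry stag": head "stag" (specifically "quarry stag"), modifier "cellar".
Inside "quarry stag": head "stag", modifier "quarry".
So the structure is [midnight [[summer [spring [cellar [quarry stag]]]] trap]].

[midnight [[summer [spring [cellar [quarry stag]]]] trap]]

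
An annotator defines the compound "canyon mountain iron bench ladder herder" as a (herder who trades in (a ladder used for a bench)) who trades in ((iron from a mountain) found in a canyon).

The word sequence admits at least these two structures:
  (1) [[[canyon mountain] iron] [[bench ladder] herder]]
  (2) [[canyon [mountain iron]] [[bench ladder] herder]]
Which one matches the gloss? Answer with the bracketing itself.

The paraphrase's head is the "herder" part ("bench ladder herder"); its modifier is "canyon mountain iron".
That top-level split, carried through the inner groups, gives [[canyon [mountain iron]] [[bench ladder] herder]].

[[canyon [mountain iron]] [[bench ladder] herder]]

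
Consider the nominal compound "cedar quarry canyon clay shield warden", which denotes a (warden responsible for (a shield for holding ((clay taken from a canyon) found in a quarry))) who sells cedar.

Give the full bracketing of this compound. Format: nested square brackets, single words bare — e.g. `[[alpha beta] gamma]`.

Overall it is a kind of warden (specifically "quarry canyon clay shield warden"); the modifier is "cedar".
Within "quarry canyon clay shield warden", the head is "warden" and the modifier is "quarry canyon clay shield".
Within "quarry canyon clay shield", the head is "shield" and the modifier is "quarry canyon clay".
Within "quarry canyon clay", the head is "clay" (specifically "canyon clay") and the modifier is "quarry".
Within "canyon clay", the head is "clay" and the modifier is "canyon".
So the structure is [cedar [[[quarry [canyon clay]] shield] warden]].

[cedar [[[quarry [canyon clay]] shield] warden]]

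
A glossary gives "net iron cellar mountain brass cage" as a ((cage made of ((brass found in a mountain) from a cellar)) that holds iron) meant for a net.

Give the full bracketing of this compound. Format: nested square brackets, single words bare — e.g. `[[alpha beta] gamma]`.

[net [iron [[cellar [mountain brass]] cage]]]

At the top level: head "cage" (specifically "iron cellar mountain brass cage"); modifier "net".
Inside "iron cellar mountain brass cage": head "cage" (specifically "cellar mountain brass cage"), modifier "iron".
Inside "cellar mountain brass cage": head "cage", modifier "cellar mountain brass".
Inside "cellar mountain brass": head "brass" (specifically "mountain brass"), modifier "cellar".
Inside "mountain brass": head "brass", modifier "mountain".
So the structure is [net [iron [[cellar [mountain brass]] cage]]].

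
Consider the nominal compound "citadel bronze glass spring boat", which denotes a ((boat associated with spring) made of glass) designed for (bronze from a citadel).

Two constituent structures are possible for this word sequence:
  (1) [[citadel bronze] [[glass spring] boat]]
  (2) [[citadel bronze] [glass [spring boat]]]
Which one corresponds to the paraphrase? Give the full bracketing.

[[citadel bronze] [glass [spring boat]]]

The paraphrase's head is the "boat" part ("glass spring boat"); its modifier is "citadel bronze".
That top-level split, carried through the inner groups, gives [[citadel bronze] [glass [spring boat]]].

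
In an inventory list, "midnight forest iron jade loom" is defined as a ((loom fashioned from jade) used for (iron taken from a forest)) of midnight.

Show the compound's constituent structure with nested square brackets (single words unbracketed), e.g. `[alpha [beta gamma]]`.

[midnight [[forest iron] [jade loom]]]

Whole compound: head "loom" (specifically "forest iron jade loom"), modifier "midnight".
Within "forest iron jade loom", the head is "loom" (specifically "jade loom") and the modifier is "forest iron".
Within "forest iron", the head is "iron" and the modifier is "forest".
Within "jade loom", the head is "loom" and the modifier is "jade".
Putting it together: [midnight [[forest iron] [jade loom]]].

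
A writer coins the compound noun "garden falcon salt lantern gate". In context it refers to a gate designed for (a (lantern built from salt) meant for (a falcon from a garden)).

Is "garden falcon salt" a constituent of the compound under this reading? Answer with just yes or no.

no

The top-level split is [garden falcon salt lantern] [gate]; the full structure is [[[garden falcon] [salt lantern]] gate].
"garden falcon salt" straddles a constituent boundary, so it is not a single unit.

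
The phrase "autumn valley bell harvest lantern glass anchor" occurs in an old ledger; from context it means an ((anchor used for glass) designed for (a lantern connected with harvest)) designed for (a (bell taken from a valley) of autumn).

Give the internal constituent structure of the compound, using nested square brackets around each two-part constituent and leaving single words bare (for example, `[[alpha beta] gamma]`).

[[autumn [valley bell]] [[harvest lantern] [glass anchor]]]

Whole compound: head "anchor" (specifically "harvest lantern glass anchor"), modifier "autumn valley bell".
"autumn valley bell" → head "bell" (specifically "valley bell"), modifier "autumn".
"valley bell" → head "bell", modifier "valley".
"harvest lantern glass anchor" → head "anchor" (specifically "glass anchor"), modifier "harvest lantern".
"harvest lantern" → head "lantern", modifier "harvest".
"glass anchor" → head "anchor", modifier "glass".
Putting it together: [[autumn [valley bell]] [[harvest lantern] [glass anchor]]].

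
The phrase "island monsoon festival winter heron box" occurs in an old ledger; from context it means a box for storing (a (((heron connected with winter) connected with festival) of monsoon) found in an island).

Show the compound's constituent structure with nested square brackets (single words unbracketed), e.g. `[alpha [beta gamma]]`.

[[island [monsoon [festival [winter heron]]]] box]

Overall it is a kind of box; the modifier is "island monsoon festival winter heron".
Within "island monsoon festival winter heron", the head is "heron" (specifically "monsoon festival winter heron") and the modifier is "island".
Within "monsoon festival winter heron", the head is "heron" (specifically "festival winter heron") and the modifier is "monsoon".
Within "festival winter heron", the head is "heron" (specifically "winter heron") and the modifier is "festival".
Within "winter heron", the head is "heron" and the modifier is "winter".
So the structure is [[island [monsoon [festival [winter heron]]]] box].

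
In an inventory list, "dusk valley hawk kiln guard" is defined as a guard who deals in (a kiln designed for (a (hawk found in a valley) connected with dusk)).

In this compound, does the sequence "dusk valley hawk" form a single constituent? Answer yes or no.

The paraphrase groups the words so that "dusk valley hawk" is one unit: it corresponds to a single parenthesized sub-phrase.
The full structure is [[[dusk [valley hawk]] kiln] guard], in which [dusk valley hawk] is a constituent.

yes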